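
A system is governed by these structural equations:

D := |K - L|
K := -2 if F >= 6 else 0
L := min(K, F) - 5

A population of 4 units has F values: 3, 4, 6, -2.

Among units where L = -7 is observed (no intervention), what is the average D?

6

Conditioning on L=-7 selects the 2 unit(s) with F ∈ {6, -2}. Their D values: 5, 7. Mean = 6.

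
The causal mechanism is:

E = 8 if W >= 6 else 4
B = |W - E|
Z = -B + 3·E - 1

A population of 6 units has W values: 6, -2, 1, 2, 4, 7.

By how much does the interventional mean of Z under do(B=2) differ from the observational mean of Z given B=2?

Under do(B=2), B's equation is replaced by B=2 for every unit. Per-unit Z: 21, 9, 9, 9, 9, 21. Mean = 13.
E[Z|B=2] averages over only the 2 units with B=2 (W = 6, 2): Z = 21, 9, mean 15.
Difference = 13 − 15 = -2.

-2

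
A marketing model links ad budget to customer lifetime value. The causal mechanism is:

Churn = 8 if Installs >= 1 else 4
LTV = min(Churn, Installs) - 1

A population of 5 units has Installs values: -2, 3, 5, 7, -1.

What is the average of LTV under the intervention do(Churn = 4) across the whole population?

0.6

Under do(Churn=4), Churn's equation is replaced by Churn=4 for every unit. Per-unit LTV: -3, 2, 3, 3, -2. Mean = 0.6.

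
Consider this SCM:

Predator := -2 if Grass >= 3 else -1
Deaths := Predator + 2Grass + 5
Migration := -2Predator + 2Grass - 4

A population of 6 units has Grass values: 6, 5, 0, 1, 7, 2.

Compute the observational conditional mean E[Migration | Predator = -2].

12

Observing Predator=-2 restricts to units where Predator's equation naturally yields -2: Grass ∈ {6, 5, 7}. In that subpopulation Migration = 12, 10, 14, mean 12.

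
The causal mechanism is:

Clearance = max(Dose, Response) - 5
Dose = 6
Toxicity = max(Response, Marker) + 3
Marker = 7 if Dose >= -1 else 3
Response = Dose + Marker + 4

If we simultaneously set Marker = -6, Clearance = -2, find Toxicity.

7

The joint intervention fixes Marker = -6, Clearance = -2, removing each variable's own equation.
Response = Dose + Marker + 4  [with Dose=6, Marker=-6]  = 4
Toxicity = max(Response, Marker) + 3  [with Response=4, Marker=-6]  = 7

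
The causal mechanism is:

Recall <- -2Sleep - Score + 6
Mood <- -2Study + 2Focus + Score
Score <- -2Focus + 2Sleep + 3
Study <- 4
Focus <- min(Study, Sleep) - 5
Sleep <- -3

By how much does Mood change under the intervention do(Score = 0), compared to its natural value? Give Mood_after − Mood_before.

Intervening sets Score = 0 and removes its equation (Score <- -2Focus + 2Sleep + 3).
Focus = min(Study, Sleep) - 5  [with Study=4, Sleep=-3]  = -8
Mood = -2Study + 2Focus + Score  [with Study=4, Focus=-8, Score=0]  = -24
Without intervention: Focus = min(Study, Sleep) - 5  [with Study=4, Sleep=-3]  = -8; Score = -2Focus + 2Sleep + 3  [with Focus=-8, Sleep=-3]  = 13; Mood = -2Study + 2Focus + Score  [with Study=4, Focus=-8, Score=13]  = -11.
Change = -24 − (-11) = -13.

-13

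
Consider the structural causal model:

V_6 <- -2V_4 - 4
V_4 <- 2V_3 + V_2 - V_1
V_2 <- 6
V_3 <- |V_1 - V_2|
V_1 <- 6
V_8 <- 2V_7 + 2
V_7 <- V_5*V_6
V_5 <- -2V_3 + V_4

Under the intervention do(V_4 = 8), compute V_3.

0

Under do(V_4=8), the mechanism V_4 <- 2V_3 + V_2 - V_1 is discarded; V_4 is fixed at 8.
Since V_3 is not a descendant of the intervened variable, it is unaffected.
V_3 = |V_1 - V_2|  [with V_1=6, V_2=6]  = 0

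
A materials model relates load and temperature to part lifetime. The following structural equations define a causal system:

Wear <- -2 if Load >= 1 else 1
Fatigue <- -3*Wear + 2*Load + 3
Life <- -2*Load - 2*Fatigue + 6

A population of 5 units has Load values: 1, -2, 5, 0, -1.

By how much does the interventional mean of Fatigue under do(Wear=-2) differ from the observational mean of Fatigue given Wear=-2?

do(Wear=-2) breaks Wear's dependence on Load. With Wear=-2 fixed, Fatigue across the units is 11, 5, 19, 9, 7, mean 10.2.
E[Fatigue|Wear=-2] averages over only the 2 units with Wear=-2 (Load = 1, 5): Fatigue = 11, 19, mean 15.
Difference = 10.2 − 15 = -4.8.

-4.8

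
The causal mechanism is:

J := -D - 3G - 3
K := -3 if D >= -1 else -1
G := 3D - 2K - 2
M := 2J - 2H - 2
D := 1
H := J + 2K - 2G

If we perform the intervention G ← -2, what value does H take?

0

do(G=-2) replaces the equation G := 3D - 2K - 2 with the constant G = -2.
K = -3 if D >= -1 else -1  [with D=1]  = -3
J = -D - 3G - 3  [with D=1, G=-2]  = 2
H = J + 2K - 2G  [with J=2, K=-3, G=-2]  = 0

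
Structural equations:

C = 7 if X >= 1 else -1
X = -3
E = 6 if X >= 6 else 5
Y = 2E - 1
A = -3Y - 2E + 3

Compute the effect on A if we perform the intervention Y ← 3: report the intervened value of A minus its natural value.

The intervention breaks the incoming arrows to Y: Y = 2E - 1 no longer applies, and Y = 3.
E = 6 if X >= 6 else 5  [with X=-3]  = 5
A = -3Y - 2E + 3  [with Y=3, E=5]  = -16
Without intervention: E = 6 if X >= 6 else 5  [with X=-3]  = 5; Y = 2E - 1  [with E=5]  = 9; A = -3Y - 2E + 3  [with Y=9, E=5]  = -34.
Change = -16 − (-34) = 18.

18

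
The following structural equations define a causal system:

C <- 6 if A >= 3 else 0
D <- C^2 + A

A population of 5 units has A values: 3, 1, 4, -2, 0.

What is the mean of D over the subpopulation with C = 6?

Observing C=6 restricts to units where C's equation naturally yields 6: A ∈ {3, 4}. In that subpopulation D = 39, 40, mean 39.5.

39.5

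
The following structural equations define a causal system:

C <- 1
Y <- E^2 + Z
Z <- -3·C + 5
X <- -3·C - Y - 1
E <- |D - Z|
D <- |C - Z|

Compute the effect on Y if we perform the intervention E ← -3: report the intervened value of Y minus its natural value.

8

Intervening sets E = -3 and removes its equation (E <- |D - Z|).
Z = -3·C + 5  [with C=1]  = 2
Y = E^2 + Z  [with E=-3, Z=2]  = 11
Without intervention: Z = -3·C + 5  [with C=1]  = 2; D = |C - Z|  [with C=1, Z=2]  = 1; E = |D - Z|  [with D=1, Z=2]  = 1; Y = E^2 + Z  [with E=1, Z=2]  = 3.
Change = 11 − 3 = 8.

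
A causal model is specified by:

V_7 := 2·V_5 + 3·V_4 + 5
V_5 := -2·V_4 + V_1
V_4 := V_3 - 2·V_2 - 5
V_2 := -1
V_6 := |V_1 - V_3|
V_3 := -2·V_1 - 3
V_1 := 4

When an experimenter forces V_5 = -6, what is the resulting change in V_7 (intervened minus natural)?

Under do(V_5=-6), the mechanism V_5 := -2·V_4 + V_1 is discarded; V_5 is fixed at -6.
V_3 = -2·V_1 - 3  [with V_1=4]  = -11
V_4 = V_3 - 2·V_2 - 5  [with V_3=-11, V_2=-1]  = -14
V_7 = 2·V_5 + 3·V_4 + 5  [with V_5=-6, V_4=-14]  = -49
Without intervention: V_3 = -2·V_1 - 3  [with V_1=4]  = -11; V_4 = V_3 - 2·V_2 - 5  [with V_3=-11, V_2=-1]  = -14; V_5 = -2·V_4 + V_1  [with V_4=-14, V_1=4]  = 32; V_7 = 2·V_5 + 3·V_4 + 5  [with V_5=32, V_4=-14]  = 27.
Change = -49 − 27 = -76.

-76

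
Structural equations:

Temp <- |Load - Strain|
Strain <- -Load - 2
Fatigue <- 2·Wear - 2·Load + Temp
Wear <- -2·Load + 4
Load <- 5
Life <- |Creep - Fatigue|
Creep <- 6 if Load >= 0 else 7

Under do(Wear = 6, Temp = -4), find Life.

8

The joint intervention fixes Wear = 6, Temp = -4, removing each variable's own equation.
Creep = 6 if Load >= 0 else 7  [with Load=5]  = 6
Fatigue = 2·Wear - 2·Load + Temp  [with Wear=6, Load=5, Temp=-4]  = -2
Life = |Creep - Fatigue|  [with Creep=6, Fatigue=-2]  = 8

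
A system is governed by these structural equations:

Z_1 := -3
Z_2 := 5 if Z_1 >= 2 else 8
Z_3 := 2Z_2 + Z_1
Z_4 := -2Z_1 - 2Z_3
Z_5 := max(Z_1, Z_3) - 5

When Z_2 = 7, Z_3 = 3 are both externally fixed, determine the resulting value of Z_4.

0

Setting Z_2 = 7, Z_3 = 3 by intervention discards those variables' equations.
Z_4 = -2Z_1 - 2Z_3  [with Z_1=-3, Z_3=3]  = 0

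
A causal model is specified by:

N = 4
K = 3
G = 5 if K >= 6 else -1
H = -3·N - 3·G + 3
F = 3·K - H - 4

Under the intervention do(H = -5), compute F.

Intervening sets H = -5 and removes its equation (H = -3·N - 3·G + 3).
F = 3·K - H - 4  [with K=3, H=-5]  = 10

10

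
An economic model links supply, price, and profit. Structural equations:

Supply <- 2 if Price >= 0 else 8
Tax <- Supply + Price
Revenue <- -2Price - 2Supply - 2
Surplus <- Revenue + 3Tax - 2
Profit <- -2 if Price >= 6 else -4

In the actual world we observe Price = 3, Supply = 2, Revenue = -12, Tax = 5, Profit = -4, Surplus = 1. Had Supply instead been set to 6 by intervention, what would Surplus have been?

Under do(Supply=6), the mechanism Supply <- 2 if Price >= 0 else 8 is discarded; Supply is fixed at 6.
Revenue = -2Price - 2Supply - 2  [with Price=3, Supply=6]  = -20
Tax = Supply + Price  [with Supply=6, Price=3]  = 9
Surplus = Revenue + 3Tax - 2  [with Revenue=-20, Tax=9]  = 5

5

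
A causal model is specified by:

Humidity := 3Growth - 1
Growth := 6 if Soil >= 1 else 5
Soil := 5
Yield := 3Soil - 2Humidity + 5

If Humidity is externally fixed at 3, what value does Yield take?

14

The intervention breaks the incoming arrows to Humidity: Humidity := 3Growth - 1 no longer applies, and Humidity = 3.
Yield = 3Soil - 2Humidity + 5  [with Soil=5, Humidity=3]  = 14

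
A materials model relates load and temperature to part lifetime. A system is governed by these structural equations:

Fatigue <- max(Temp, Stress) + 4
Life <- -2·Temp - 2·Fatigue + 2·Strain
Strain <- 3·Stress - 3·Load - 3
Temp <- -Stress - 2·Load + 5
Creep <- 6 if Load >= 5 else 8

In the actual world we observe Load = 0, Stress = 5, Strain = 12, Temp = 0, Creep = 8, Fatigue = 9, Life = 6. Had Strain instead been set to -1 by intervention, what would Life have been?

The intervention breaks the incoming arrows to Strain: Strain <- 3·Stress - 3·Load - 3 no longer applies, and Strain = -1.
Temp = -Stress - 2·Load + 5  [with Stress=5, Load=0]  = 0
Fatigue = max(Temp, Stress) + 4  [with Temp=0, Stress=5]  = 9
Life = -2·Temp - 2·Fatigue + 2·Strain  [with Temp=0, Fatigue=9, Strain=-1]  = -20

-20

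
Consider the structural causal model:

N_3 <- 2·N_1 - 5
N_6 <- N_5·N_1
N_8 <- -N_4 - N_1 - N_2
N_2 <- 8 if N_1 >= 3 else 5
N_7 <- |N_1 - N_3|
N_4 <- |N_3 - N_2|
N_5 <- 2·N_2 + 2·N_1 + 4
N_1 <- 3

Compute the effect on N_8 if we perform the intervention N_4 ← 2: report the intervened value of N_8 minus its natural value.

5

do(N_4=2) replaces the equation N_4 <- |N_3 - N_2| with the constant N_4 = 2.
N_2 = 8 if N_1 >= 3 else 5  [with N_1=3]  = 8
N_8 = -N_4 - N_1 - N_2  [with N_4=2, N_1=3, N_2=8]  = -13
Without intervention: N_2 = 8 if N_1 >= 3 else 5  [with N_1=3]  = 8; N_3 = 2·N_1 - 5  [with N_1=3]  = 1; N_4 = |N_3 - N_2|  [with N_3=1, N_2=8]  = 7; N_8 = -N_4 - N_1 - N_2  [with N_4=7, N_1=3, N_2=8]  = -18.
Change = -13 − (-18) = 5.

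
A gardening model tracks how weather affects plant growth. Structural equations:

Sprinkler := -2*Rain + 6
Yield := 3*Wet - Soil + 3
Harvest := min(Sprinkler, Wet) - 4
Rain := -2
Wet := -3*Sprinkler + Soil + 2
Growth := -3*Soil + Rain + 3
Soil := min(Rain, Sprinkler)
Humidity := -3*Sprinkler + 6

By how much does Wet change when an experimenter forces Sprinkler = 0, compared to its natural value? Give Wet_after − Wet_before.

30

Under do(Sprinkler=0), the mechanism Sprinkler := -2*Rain + 6 is discarded; Sprinkler is fixed at 0.
Soil = min(Rain, Sprinkler)  [with Rain=-2, Sprinkler=0]  = -2
Wet = -3*Sprinkler + Soil + 2  [with Sprinkler=0, Soil=-2]  = 0
Without intervention: Sprinkler = -2*Rain + 6  [with Rain=-2]  = 10; Soil = min(Rain, Sprinkler)  [with Rain=-2, Sprinkler=10]  = -2; Wet = -3*Sprinkler + Soil + 2  [with Sprinkler=10, Soil=-2]  = -30.
Change = 0 − (-30) = 30.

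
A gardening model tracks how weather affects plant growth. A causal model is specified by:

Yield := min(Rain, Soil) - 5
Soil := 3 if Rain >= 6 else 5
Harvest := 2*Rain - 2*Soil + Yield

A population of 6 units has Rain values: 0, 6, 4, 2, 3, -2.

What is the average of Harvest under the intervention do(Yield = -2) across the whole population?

Under do(Yield=-2), Yield's equation is replaced by Yield=-2 for every unit. Per-unit Harvest: -12, 4, -4, -8, -6, -16. Mean = -7.

-7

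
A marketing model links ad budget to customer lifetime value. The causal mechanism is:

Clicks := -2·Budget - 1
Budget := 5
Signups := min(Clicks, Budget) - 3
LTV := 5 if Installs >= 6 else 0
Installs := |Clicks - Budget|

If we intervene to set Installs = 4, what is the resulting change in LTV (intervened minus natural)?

do(Installs=4) replaces the equation Installs := |Clicks - Budget| with the constant Installs = 4.
LTV = 5 if Installs >= 6 else 0  [with Installs=4]  = 0
Without intervention: Clicks = -2·Budget - 1  [with Budget=5]  = -11; Installs = |Clicks - Budget|  [with Clicks=-11, Budget=5]  = 16; LTV = 5 if Installs >= 6 else 0  [with Installs=16]  = 5.
Change = 0 − 5 = -5.

-5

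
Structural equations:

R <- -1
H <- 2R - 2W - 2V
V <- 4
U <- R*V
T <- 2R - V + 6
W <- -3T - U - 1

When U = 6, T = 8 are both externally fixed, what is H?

52

The joint intervention fixes U = 6, T = 8, removing each variable's own equation.
W = -3T - U - 1  [with T=8, U=6]  = -31
H = 2R - 2W - 2V  [with R=-1, W=-31, V=4]  = 52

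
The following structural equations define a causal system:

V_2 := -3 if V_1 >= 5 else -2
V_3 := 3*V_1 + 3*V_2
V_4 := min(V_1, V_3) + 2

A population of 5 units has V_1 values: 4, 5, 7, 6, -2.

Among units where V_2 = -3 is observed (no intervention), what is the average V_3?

E[V_3|V_2=-3] averages over only the 3 units with V_2=-3 (V_1 = 5, 7, 6): V_3 = 6, 12, 9, mean 9.

9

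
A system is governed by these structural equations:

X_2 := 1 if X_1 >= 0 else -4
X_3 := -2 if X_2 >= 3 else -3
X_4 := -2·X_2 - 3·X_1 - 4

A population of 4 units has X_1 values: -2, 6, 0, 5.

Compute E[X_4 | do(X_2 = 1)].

do(X_2=1) breaks X_2's dependence on X_1. With X_2=1 fixed, X_4 across the units is 0, -24, -6, -21, mean -12.75.

-12.75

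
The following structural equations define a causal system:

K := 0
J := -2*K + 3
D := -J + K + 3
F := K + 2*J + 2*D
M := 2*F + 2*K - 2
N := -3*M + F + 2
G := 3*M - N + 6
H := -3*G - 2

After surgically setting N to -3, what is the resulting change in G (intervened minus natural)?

Intervening sets N = -3 and removes its equation (N := -3*M + F + 2).
J = -2*K + 3  [with K=0]  = 3
D = -J + K + 3  [with J=3, K=0]  = 0
F = K + 2*J + 2*D  [with K=0, J=3, D=0]  = 6
M = 2*F + 2*K - 2  [with F=6, K=0]  = 10
G = 3*M - N + 6  [with M=10, N=-3]  = 39
Without intervention: J = -2*K + 3  [with K=0]  = 3; D = -J + K + 3  [with J=3, K=0]  = 0; F = K + 2*J + 2*D  [with K=0, J=3, D=0]  = 6; M = 2*F + 2*K - 2  [with F=6, K=0]  = 10; N = -3*M + F + 2  [with M=10, F=6]  = -22; G = 3*M - N + 6  [with M=10, N=-22]  = 58.
Change = 39 − 58 = -19.

-19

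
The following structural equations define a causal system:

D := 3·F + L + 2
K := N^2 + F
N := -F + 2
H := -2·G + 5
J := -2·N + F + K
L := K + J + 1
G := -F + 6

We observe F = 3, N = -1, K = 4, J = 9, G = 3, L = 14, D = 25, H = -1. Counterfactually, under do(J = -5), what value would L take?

0

Under do(J=-5), the mechanism J := -2·N + F + K is discarded; J is fixed at -5.
N = -F + 2  [with F=3]  = -1
K = N^2 + F  [with N=-1, F=3]  = 4
L = K + J + 1  [with K=4, J=-5]  = 0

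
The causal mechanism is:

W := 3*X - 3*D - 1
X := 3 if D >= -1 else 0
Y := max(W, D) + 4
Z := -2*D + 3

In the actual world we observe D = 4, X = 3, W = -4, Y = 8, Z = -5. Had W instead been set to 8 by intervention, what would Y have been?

12

The intervention breaks the incoming arrows to W: W := 3*X - 3*D - 1 no longer applies, and W = 8.
Y = max(W, D) + 4  [with W=8, D=4]  = 12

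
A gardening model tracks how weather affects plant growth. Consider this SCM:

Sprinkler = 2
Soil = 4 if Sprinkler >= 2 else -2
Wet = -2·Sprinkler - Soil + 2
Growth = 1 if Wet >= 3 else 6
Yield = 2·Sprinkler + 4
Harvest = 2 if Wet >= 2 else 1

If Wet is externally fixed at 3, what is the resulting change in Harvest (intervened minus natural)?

1

The intervention breaks the incoming arrows to Wet: Wet = -2·Sprinkler - Soil + 2 no longer applies, and Wet = 3.
Harvest = 2 if Wet >= 2 else 1  [with Wet=3]  = 2
Without intervention: Soil = 4 if Sprinkler >= 2 else -2  [with Sprinkler=2]  = 4; Wet = -2·Sprinkler - Soil + 2  [with Sprinkler=2, Soil=4]  = -6; Harvest = 2 if Wet >= 2 else 1  [with Wet=-6]  = 1.
Change = 2 − 1 = 1.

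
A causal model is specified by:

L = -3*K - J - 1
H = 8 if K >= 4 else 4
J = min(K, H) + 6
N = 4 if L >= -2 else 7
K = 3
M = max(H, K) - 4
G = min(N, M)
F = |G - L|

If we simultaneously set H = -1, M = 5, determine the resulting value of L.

Under do(H = -1, M = 5), each intervened variable's structural equation is replaced by its fixed value.
J = min(K, H) + 6  [with K=3, H=-1]  = 5
L = -3*K - J - 1  [with K=3, J=5]  = -15

-15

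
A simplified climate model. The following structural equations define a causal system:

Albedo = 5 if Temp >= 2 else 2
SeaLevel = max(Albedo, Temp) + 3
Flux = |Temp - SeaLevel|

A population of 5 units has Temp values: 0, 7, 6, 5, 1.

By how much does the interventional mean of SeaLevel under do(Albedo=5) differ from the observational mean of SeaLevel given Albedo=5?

Under do(Albedo=5), Albedo's equation is replaced by Albedo=5 for every unit. Per-unit SeaLevel: 8, 10, 9, 8, 8. Mean = 8.6.
E[SeaLevel|Albedo=5] averages over only the 3 units with Albedo=5 (Temp = 7, 6, 5): SeaLevel = 10, 9, 8, mean 9.
Difference = 8.6 − 9 = -0.4.

-0.4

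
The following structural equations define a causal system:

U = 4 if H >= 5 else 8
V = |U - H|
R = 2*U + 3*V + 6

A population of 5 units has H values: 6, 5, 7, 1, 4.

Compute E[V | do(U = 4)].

Under do(U=4), U's equation is replaced by U=4 for every unit. Per-unit V: 2, 1, 3, 3, 0. Mean = 1.8.

1.8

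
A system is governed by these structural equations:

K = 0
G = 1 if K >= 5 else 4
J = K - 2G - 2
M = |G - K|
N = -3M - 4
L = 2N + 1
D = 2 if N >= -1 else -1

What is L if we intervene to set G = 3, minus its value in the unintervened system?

6

Under do(G=3), the mechanism G = 1 if K >= 5 else 4 is discarded; G is fixed at 3.
M = |G - K|  [with G=3, K=0]  = 3
N = -3M - 4  [with M=3]  = -13
L = 2N + 1  [with N=-13]  = -25
Without intervention: G = 1 if K >= 5 else 4  [with K=0]  = 4; M = |G - K|  [with G=4, K=0]  = 4; N = -3M - 4  [with M=4]  = -16; L = 2N + 1  [with N=-16]  = -31.
Change = -25 − (-31) = 6.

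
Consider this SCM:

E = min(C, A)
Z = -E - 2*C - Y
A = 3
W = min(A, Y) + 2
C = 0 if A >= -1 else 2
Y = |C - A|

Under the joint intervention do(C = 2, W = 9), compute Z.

Setting C = 2, W = 9 by intervention discards those variables' equations.
Y = |C - A|  [with C=2, A=3]  = 1
E = min(C, A)  [with C=2, A=3]  = 2
Z = -E - 2*C - Y  [with E=2, C=2, Y=1]  = -7

-7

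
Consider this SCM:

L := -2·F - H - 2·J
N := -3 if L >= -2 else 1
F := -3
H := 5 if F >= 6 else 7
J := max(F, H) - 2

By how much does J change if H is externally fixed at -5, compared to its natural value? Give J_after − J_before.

-10

The intervention breaks the incoming arrows to H: H := 5 if F >= 6 else 7 no longer applies, and H = -5.
J = max(F, H) - 2  [with F=-3, H=-5]  = -5
Without intervention: H = 5 if F >= 6 else 7  [with F=-3]  = 7; J = max(F, H) - 2  [with F=-3, H=7]  = 5.
Change = -5 − 5 = -10.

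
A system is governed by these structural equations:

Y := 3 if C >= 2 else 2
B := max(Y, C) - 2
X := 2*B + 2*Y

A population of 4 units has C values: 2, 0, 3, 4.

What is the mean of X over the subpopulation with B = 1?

8

Observing B=1 restricts to units where B's equation naturally yields 1: C ∈ {2, 3}. In that subpopulation X = 8, 8, mean 8.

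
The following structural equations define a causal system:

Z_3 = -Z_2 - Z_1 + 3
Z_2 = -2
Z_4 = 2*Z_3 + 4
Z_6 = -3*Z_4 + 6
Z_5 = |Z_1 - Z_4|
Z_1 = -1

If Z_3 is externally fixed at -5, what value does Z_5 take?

5

do(Z_3=-5) replaces the equation Z_3 = -Z_2 - Z_1 + 3 with the constant Z_3 = -5.
Z_4 = 2*Z_3 + 4  [with Z_3=-5]  = -6
Z_5 = |Z_1 - Z_4|  [with Z_1=-1, Z_4=-6]  = 5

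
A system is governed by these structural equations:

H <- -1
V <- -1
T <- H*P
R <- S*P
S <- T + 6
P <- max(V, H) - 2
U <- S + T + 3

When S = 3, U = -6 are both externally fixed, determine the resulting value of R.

Under do(S = 3, U = -6), each intervened variable's structural equation is replaced by its fixed value.
P = max(V, H) - 2  [with V=-1, H=-1]  = -3
R = S*P  [with S=3, P=-3]  = -9

-9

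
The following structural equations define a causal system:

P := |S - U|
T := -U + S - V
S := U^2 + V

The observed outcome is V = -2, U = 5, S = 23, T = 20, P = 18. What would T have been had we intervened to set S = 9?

The intervention breaks the incoming arrows to S: S := U^2 + V no longer applies, and S = 9.
T = -U + S - V  [with U=5, S=9, V=-2]  = 6

6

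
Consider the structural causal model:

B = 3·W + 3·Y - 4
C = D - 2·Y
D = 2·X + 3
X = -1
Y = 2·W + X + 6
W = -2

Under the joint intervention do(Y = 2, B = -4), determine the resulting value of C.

-3

Setting Y = 2, B = -4 by intervention discards those variables' equations.
D = 2·X + 3  [with X=-1]  = 1
C = D - 2·Y  [with D=1, Y=2]  = -3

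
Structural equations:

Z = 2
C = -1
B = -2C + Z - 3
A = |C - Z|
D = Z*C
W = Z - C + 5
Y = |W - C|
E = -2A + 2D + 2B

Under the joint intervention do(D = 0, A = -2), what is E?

6

Under do(D = 0, A = -2), each intervened variable's structural equation is replaced by its fixed value.
B = -2C + Z - 3  [with C=-1, Z=2]  = 1
E = -2A + 2D + 2B  [with A=-2, D=0, B=1]  = 6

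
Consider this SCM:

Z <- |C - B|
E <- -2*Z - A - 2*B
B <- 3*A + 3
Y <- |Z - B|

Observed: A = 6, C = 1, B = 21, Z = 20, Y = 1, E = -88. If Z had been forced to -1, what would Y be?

Intervening sets Z = -1 and removes its equation (Z <- |C - B|).
B = 3*A + 3  [with A=6]  = 21
Y = |Z - B|  [with Z=-1, B=21]  = 22

22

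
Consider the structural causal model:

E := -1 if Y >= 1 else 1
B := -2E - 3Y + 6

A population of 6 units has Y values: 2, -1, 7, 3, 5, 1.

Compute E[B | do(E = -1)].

-0.5

do(E=-1) breaks E's dependence on Y. With E=-1 fixed, B across the units is 2, 11, -13, -1, -7, 5, mean -0.5.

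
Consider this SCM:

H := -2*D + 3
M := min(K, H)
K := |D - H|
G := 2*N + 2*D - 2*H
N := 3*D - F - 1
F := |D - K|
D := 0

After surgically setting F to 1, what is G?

-10

The intervention breaks the incoming arrows to F: F := |D - K| no longer applies, and F = 1.
H = -2*D + 3  [with D=0]  = 3
N = 3*D - F - 1  [with D=0, F=1]  = -2
G = 2*N + 2*D - 2*H  [with N=-2, D=0, H=3]  = -10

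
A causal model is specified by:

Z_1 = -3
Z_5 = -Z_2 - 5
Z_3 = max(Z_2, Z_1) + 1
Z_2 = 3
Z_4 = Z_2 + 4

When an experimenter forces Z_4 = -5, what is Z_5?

-8

Intervening sets Z_4 = -5 and removes its equation (Z_4 = Z_2 + 4).
No directed path runs from Z_4 to Z_5, so Z_5 keeps its natural value.
Z_5 = -Z_2 - 5  [with Z_2=3]  = -8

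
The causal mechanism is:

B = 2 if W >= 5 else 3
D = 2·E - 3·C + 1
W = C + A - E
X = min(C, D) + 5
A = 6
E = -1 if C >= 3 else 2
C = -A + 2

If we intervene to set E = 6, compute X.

do(E=6) replaces the equation E = -1 if C >= 3 else 2 with the constant E = 6.
C = -A + 2  [with A=6]  = -4
D = 2·E - 3·C + 1  [with E=6, C=-4]  = 25
X = min(C, D) + 5  [with C=-4, D=25]  = 1

1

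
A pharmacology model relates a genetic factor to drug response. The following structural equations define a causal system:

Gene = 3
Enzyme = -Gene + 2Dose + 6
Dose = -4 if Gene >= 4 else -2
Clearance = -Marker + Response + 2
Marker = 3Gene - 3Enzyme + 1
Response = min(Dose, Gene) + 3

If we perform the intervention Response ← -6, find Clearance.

-17

The intervention breaks the incoming arrows to Response: Response = min(Dose, Gene) + 3 no longer applies, and Response = -6.
Dose = -4 if Gene >= 4 else -2  [with Gene=3]  = -2
Enzyme = -Gene + 2Dose + 6  [with Gene=3, Dose=-2]  = -1
Marker = 3Gene - 3Enzyme + 1  [with Gene=3, Enzyme=-1]  = 13
Clearance = -Marker + Response + 2  [with Marker=13, Response=-6]  = -17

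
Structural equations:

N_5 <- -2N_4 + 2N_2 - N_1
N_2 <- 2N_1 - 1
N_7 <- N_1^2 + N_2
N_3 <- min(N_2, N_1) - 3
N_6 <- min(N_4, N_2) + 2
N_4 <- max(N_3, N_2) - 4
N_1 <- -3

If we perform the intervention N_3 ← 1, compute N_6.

-5

The intervention breaks the incoming arrows to N_3: N_3 <- min(N_2, N_1) - 3 no longer applies, and N_3 = 1.
N_2 = 2N_1 - 1  [with N_1=-3]  = -7
N_4 = max(N_3, N_2) - 4  [with N_3=1, N_2=-7]  = -3
N_6 = min(N_4, N_2) + 2  [with N_4=-3, N_2=-7]  = -5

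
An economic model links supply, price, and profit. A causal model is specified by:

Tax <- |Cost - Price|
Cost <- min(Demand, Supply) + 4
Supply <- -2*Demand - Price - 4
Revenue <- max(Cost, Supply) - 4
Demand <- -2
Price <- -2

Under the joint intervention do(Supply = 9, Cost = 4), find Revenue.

Setting Supply = 9, Cost = 4 by intervention discards those variables' equations.
Revenue = max(Cost, Supply) - 4  [with Cost=4, Supply=9]  = 5

5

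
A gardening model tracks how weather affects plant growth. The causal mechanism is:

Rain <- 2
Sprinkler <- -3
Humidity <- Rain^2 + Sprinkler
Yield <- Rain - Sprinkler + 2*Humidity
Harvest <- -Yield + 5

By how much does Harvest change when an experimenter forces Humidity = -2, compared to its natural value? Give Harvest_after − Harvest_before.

do(Humidity=-2) replaces the equation Humidity <- Rain^2 + Sprinkler with the constant Humidity = -2.
Yield = Rain - Sprinkler + 2*Humidity  [with Rain=2, Sprinkler=-3, Humidity=-2]  = 1
Harvest = -Yield + 5  [with Yield=1]  = 4
Without intervention: Humidity = Rain^2 + Sprinkler  [with Rain=2, Sprinkler=-3]  = 1; Yield = Rain - Sprinkler + 2*Humidity  [with Rain=2, Sprinkler=-3, Humidity=1]  = 7; Harvest = -Yield + 5  [with Yield=7]  = -2.
Change = 4 − (-2) = 6.

6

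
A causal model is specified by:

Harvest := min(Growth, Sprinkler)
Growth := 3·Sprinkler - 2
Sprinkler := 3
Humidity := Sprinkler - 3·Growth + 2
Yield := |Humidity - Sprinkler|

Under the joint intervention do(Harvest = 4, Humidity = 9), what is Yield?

Under do(Harvest = 4, Humidity = 9), each intervened variable's structural equation is replaced by its fixed value.
Yield = |Humidity - Sprinkler|  [with Humidity=9, Sprinkler=3]  = 6

6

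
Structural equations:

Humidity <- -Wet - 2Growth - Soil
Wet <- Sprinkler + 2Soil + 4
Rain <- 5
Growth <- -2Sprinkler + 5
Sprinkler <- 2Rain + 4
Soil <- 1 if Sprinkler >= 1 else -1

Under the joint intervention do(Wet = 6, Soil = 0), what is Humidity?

The joint intervention fixes Wet = 6, Soil = 0, removing each variable's own equation.
Sprinkler = 2Rain + 4  [with Rain=5]  = 14
Growth = -2Sprinkler + 5  [with Sprinkler=14]  = -23
Humidity = -Wet - 2Growth - Soil  [with Wet=6, Growth=-23, Soil=0]  = 40

40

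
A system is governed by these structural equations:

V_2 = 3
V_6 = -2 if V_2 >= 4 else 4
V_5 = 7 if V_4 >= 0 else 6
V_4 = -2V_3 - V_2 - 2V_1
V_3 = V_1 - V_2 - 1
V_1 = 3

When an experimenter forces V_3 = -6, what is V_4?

3

The intervention breaks the incoming arrows to V_3: V_3 = V_1 - V_2 - 1 no longer applies, and V_3 = -6.
V_4 = -2V_3 - V_2 - 2V_1  [with V_3=-6, V_2=3, V_1=3]  = 3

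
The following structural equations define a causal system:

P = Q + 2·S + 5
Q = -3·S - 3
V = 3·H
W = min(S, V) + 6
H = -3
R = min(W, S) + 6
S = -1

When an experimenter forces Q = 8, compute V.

-9

do(Q=8) replaces the equation Q = -3·S - 3 with the constant Q = 8.
V is not downstream of the intervention, so its value is determined by the original equations.
V = 3·H  [with H=-3]  = -9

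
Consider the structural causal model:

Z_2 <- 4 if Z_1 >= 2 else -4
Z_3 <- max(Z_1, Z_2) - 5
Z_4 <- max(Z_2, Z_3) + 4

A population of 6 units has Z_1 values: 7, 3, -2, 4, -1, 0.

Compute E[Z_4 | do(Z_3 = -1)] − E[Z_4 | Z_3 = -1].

-2.5

Under do(Z_3=-1), Z_3's equation is replaced by Z_3=-1 for every unit. Per-unit Z_4: 8, 8, 3, 8, 3, 3. Mean = 5.5.
Conditioning on Z_3=-1 selects the 2 unit(s) with Z_1 ∈ {3, 4}. Their Z_4 values: 8, 8. Mean = 8.
Difference = 5.5 − 8 = -2.5.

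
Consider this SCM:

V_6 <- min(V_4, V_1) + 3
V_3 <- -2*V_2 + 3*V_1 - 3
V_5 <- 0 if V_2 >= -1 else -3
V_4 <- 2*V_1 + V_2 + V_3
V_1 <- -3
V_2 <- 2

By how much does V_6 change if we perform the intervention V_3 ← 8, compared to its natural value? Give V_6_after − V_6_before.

17

The intervention breaks the incoming arrows to V_3: V_3 <- -2*V_2 + 3*V_1 - 3 no longer applies, and V_3 = 8.
V_4 = 2*V_1 + V_2 + V_3  [with V_1=-3, V_2=2, V_3=8]  = 4
V_6 = min(V_4, V_1) + 3  [with V_4=4, V_1=-3]  = 0
Without intervention: V_3 = -2*V_2 + 3*V_1 - 3  [with V_2=2, V_1=-3]  = -16; V_4 = 2*V_1 + V_2 + V_3  [with V_1=-3, V_2=2, V_3=-16]  = -20; V_6 = min(V_4, V_1) + 3  [with V_4=-20, V_1=-3]  = -17.
Change = 0 − (-17) = 17.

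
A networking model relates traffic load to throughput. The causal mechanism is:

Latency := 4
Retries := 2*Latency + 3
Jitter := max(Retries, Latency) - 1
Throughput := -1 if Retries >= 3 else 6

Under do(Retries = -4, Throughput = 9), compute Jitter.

3

The joint intervention fixes Retries = -4, Throughput = 9, removing each variable's own equation.
Jitter = max(Retries, Latency) - 1  [with Retries=-4, Latency=4]  = 3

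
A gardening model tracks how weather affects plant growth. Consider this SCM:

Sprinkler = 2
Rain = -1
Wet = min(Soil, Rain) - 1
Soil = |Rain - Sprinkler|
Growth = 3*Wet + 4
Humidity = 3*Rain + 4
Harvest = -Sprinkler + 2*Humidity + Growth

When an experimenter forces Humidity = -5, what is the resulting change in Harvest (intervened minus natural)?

Intervening sets Humidity = -5 and removes its equation (Humidity = 3*Rain + 4).
Soil = |Rain - Sprinkler|  [with Rain=-1, Sprinkler=2]  = 3
Wet = min(Soil, Rain) - 1  [with Soil=3, Rain=-1]  = -2
Growth = 3*Wet + 4  [with Wet=-2]  = -2
Harvest = -Sprinkler + 2*Humidity + Growth  [with Sprinkler=2, Humidity=-5, Growth=-2]  = -14
Without intervention: Soil = |Rain - Sprinkler|  [with Rain=-1, Sprinkler=2]  = 3; Wet = min(Soil, Rain) - 1  [with Soil=3, Rain=-1]  = -2; Growth = 3*Wet + 4  [with Wet=-2]  = -2; Humidity = 3*Rain + 4  [with Rain=-1]  = 1; Harvest = -Sprinkler + 2*Humidity + Growth  [with Sprinkler=2, Humidity=1, Growth=-2]  = -2.
Change = -14 − (-2) = -12.

-12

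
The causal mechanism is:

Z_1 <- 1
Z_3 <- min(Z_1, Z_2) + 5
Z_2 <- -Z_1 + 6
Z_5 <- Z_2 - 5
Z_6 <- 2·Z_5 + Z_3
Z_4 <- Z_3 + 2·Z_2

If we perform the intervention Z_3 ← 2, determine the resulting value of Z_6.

The intervention breaks the incoming arrows to Z_3: Z_3 <- min(Z_1, Z_2) + 5 no longer applies, and Z_3 = 2.
Z_2 = -Z_1 + 6  [with Z_1=1]  = 5
Z_5 = Z_2 - 5  [with Z_2=5]  = 0
Z_6 = 2·Z_5 + Z_3  [with Z_5=0, Z_3=2]  = 2

2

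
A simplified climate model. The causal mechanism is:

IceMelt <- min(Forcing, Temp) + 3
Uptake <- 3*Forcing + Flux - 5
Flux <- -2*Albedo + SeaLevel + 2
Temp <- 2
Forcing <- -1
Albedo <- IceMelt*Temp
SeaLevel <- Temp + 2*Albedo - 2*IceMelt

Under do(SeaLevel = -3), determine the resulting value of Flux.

-9

The intervention breaks the incoming arrows to SeaLevel: SeaLevel <- Temp + 2*Albedo - 2*IceMelt no longer applies, and SeaLevel = -3.
IceMelt = min(Forcing, Temp) + 3  [with Forcing=-1, Temp=2]  = 2
Albedo = IceMelt*Temp  [with IceMelt=2, Temp=2]  = 4
Flux = -2*Albedo + SeaLevel + 2  [with Albedo=4, SeaLevel=-3]  = -9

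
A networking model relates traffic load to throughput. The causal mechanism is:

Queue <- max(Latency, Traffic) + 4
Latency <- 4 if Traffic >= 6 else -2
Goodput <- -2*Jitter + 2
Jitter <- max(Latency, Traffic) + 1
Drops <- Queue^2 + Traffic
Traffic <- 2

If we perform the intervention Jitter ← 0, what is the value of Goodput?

The intervention breaks the incoming arrows to Jitter: Jitter <- max(Latency, Traffic) + 1 no longer applies, and Jitter = 0.
Goodput = -2*Jitter + 2  [with Jitter=0]  = 2

2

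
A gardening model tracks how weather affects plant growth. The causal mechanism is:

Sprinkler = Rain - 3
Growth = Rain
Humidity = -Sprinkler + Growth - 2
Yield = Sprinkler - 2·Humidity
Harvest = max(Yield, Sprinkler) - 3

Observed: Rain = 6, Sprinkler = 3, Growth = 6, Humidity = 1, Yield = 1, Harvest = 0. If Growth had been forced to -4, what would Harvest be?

18

The intervention breaks the incoming arrows to Growth: Growth = Rain no longer applies, and Growth = -4.
Sprinkler = Rain - 3  [with Rain=6]  = 3
Humidity = -Sprinkler + Growth - 2  [with Sprinkler=3, Growth=-4]  = -9
Yield = Sprinkler - 2·Humidity  [with Sprinkler=3, Humidity=-9]  = 21
Harvest = max(Yield, Sprinkler) - 3  [with Yield=21, Sprinkler=3]  = 18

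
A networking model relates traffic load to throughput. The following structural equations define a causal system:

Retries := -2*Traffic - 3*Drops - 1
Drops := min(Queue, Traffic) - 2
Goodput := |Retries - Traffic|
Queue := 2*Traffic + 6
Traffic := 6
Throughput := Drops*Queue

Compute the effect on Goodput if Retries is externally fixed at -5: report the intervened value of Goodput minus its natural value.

-20

Under do(Retries=-5), the mechanism Retries := -2*Traffic - 3*Drops - 1 is discarded; Retries is fixed at -5.
Goodput = |Retries - Traffic|  [with Retries=-5, Traffic=6]  = 11
Without intervention: Queue = 2*Traffic + 6  [with Traffic=6]  = 18; Drops = min(Queue, Traffic) - 2  [with Queue=18, Traffic=6]  = 4; Retries = -2*Traffic - 3*Drops - 1  [with Traffic=6, Drops=4]  = -25; Goodput = |Retries - Traffic|  [with Retries=-25, Traffic=6]  = 31.
Change = 11 − 31 = -20.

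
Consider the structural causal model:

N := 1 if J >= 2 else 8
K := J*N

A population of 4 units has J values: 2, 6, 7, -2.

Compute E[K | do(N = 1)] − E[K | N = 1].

do(N=1) breaks N's dependence on J. With N=1 fixed, K across the units is 2, 6, 7, -2, mean 3.25.
Observing N=1 restricts to units where N's equation naturally yields 1: J ∈ {2, 6, 7}. In that subpopulation K = 2, 6, 7, mean 5.
Difference = 3.25 − 5 = -1.75.

-1.75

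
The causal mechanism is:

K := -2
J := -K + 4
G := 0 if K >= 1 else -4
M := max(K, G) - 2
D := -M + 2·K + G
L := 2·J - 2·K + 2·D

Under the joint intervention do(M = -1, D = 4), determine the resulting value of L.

The joint intervention fixes M = -1, D = 4, removing each variable's own equation.
J = -K + 4  [with K=-2]  = 6
L = 2·J - 2·K + 2·D  [with J=6, K=-2, D=4]  = 24

24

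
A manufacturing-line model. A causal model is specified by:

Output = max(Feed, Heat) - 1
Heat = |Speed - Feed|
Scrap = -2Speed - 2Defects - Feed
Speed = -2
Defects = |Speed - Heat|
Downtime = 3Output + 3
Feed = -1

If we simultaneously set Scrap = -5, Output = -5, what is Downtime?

-12

Under do(Scrap = -5, Output = -5), each intervened variable's structural equation is replaced by its fixed value.
Downtime = 3Output + 3  [with Output=-5]  = -12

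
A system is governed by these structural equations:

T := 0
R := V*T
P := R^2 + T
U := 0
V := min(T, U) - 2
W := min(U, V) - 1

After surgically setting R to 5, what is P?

Intervening sets R = 5 and removes its equation (R := V*T).
P = R^2 + T  [with R=5, T=0]  = 25

25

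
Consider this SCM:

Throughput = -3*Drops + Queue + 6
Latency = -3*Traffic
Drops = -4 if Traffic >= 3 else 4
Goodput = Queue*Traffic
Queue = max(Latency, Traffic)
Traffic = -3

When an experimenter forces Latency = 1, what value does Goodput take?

Under do(Latency=1), the mechanism Latency = -3*Traffic is discarded; Latency is fixed at 1.
Queue = max(Latency, Traffic)  [with Latency=1, Traffic=-3]  = 1
Goodput = Queue*Traffic  [with Queue=1, Traffic=-3]  = -3

-3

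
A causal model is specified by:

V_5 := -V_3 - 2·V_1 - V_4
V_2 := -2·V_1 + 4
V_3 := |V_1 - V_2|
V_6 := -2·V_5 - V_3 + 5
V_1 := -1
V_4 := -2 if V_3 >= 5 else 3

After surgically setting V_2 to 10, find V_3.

The intervention breaks the incoming arrows to V_2: V_2 := -2·V_1 + 4 no longer applies, and V_2 = 10.
V_3 = |V_1 - V_2|  [with V_1=-1, V_2=10]  = 11

11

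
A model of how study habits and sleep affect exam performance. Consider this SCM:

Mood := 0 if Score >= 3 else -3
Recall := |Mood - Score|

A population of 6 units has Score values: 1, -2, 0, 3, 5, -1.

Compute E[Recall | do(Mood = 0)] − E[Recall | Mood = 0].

Every unit gets Mood=0 under the intervention. Recall values become 1, 2, 0, 3, 5, 1; E[Recall|do(Mood=0)] = 2.
Observing Mood=0 restricts to units where Mood's equation naturally yields 0: Score ∈ {3, 5}. In that subpopulation Recall = 3, 5, mean 4.
Difference = 2 − 4 = -2.

-2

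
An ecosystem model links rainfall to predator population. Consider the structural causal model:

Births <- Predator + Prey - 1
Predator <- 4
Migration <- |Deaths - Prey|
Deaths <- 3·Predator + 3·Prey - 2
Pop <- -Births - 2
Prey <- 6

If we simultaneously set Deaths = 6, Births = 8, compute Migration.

The joint intervention fixes Deaths = 6, Births = 8, removing each variable's own equation.
Migration = |Deaths - Prey|  [with Deaths=6, Prey=6]  = 0

0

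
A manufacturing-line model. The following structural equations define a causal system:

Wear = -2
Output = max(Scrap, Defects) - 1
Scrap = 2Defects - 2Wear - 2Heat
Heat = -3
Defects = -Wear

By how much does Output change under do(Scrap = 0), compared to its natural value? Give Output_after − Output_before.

Intervening sets Scrap = 0 and removes its equation (Scrap = 2Defects - 2Wear - 2Heat).
Defects = -Wear  [with Wear=-2]  = 2
Output = max(Scrap, Defects) - 1  [with Scrap=0, Defects=2]  = 1
Without intervention: Defects = -Wear  [with Wear=-2]  = 2; Scrap = 2Defects - 2Wear - 2Heat  [with Defects=2, Wear=-2, Heat=-3]  = 14; Output = max(Scrap, Defects) - 1  [with Scrap=14, Defects=2]  = 13.
Change = 1 − 13 = -12.

-12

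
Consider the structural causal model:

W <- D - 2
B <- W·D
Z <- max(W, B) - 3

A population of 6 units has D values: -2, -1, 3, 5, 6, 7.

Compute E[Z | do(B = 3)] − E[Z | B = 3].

The intervention sets B=3 in all 6 units regardless of D. Recomputing Z per unit gives 0, 0, 0, 0, 1, 2; average 0.5.
Observing B=3 restricts to units where B's equation naturally yields 3: D ∈ {-1, 3}. In that subpopulation Z = 0, 0, mean 0.
Difference = 0.5 − 0 = 0.5.

0.5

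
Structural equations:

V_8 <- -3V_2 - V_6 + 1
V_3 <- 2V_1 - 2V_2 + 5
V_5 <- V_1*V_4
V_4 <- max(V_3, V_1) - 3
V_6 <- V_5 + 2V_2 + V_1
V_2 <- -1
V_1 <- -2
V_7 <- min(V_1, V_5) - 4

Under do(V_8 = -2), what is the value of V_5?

do(V_8=-2) replaces the equation V_8 <- -3V_2 - V_6 + 1 with the constant V_8 = -2.
V_5 is not downstream of the intervention, so its value is determined by the original equations.
V_3 = 2V_1 - 2V_2 + 5  [with V_1=-2, V_2=-1]  = 3
V_4 = max(V_3, V_1) - 3  [with V_3=3, V_1=-2]  = 0
V_5 = V_1*V_4  [with V_1=-2, V_4=0]  = 0

0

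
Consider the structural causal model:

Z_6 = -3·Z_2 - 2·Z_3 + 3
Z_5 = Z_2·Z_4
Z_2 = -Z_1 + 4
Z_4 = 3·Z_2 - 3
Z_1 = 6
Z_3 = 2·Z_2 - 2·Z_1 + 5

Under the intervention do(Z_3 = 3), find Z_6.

The intervention breaks the incoming arrows to Z_3: Z_3 = 2·Z_2 - 2·Z_1 + 5 no longer applies, and Z_3 = 3.
Z_2 = -Z_1 + 4  [with Z_1=6]  = -2
Z_6 = -3·Z_2 - 2·Z_3 + 3  [with Z_2=-2, Z_3=3]  = 3

3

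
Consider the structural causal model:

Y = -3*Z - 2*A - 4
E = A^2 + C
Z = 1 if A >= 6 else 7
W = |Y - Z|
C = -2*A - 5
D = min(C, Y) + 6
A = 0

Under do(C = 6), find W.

32

The intervention breaks the incoming arrows to C: C = -2*A - 5 no longer applies, and C = 6.
No directed path runs from C to W, so W keeps its natural value.
Z = 1 if A >= 6 else 7  [with A=0]  = 7
Y = -3*Z - 2*A - 4  [with Z=7, A=0]  = -25
W = |Y - Z|  [with Y=-25, Z=7]  = 32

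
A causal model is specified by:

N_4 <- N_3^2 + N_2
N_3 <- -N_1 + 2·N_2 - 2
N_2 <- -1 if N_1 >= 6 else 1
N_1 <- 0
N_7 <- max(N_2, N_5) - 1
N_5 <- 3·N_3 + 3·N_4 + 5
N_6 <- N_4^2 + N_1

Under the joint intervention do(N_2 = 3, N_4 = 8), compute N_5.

41

Setting N_2 = 3, N_4 = 8 by intervention discards those variables' equations.
N_3 = -N_1 + 2·N_2 - 2  [with N_1=0, N_2=3]  = 4
N_5 = 3·N_3 + 3·N_4 + 5  [with N_3=4, N_4=8]  = 41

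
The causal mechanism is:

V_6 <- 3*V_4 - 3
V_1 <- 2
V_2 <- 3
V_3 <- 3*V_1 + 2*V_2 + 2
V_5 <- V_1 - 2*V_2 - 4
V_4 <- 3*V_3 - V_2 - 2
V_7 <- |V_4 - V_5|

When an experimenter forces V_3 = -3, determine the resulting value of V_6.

The intervention breaks the incoming arrows to V_3: V_3 <- 3*V_1 + 2*V_2 + 2 no longer applies, and V_3 = -3.
V_4 = 3*V_3 - V_2 - 2  [with V_3=-3, V_2=3]  = -14
V_6 = 3*V_4 - 3  [with V_4=-14]  = -45

-45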